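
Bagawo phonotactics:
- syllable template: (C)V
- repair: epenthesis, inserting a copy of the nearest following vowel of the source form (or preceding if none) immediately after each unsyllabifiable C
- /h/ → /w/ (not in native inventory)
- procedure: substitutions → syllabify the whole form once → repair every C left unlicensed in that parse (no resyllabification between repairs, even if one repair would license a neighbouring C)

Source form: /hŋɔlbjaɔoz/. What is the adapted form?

wɔŋɔlabajaɔozo

Substitution: /h/ → /w/, giving /wŋɔlbjaɔoz/.
The consonants /w/, /l/, /b/, /z/ cannot be parsed into a legal (C)V syllable (no codas are permitted; onsets are limited to one consonant).
Inserting the epenthetic vowel yields /w/ → /wɔ/, /l/ → /la/, /b/ → /ba/, /z/ → /zo/.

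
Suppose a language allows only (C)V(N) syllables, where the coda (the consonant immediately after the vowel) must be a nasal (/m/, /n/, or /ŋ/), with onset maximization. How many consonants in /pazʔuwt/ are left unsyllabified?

Under (C)V(N), the unsyllabifiable consonants are /z/, /w/, /t/ (only a nasal (/m/, /n/, or /ŋ/) is licensed in coda position; onsets are limited to one consonant).

3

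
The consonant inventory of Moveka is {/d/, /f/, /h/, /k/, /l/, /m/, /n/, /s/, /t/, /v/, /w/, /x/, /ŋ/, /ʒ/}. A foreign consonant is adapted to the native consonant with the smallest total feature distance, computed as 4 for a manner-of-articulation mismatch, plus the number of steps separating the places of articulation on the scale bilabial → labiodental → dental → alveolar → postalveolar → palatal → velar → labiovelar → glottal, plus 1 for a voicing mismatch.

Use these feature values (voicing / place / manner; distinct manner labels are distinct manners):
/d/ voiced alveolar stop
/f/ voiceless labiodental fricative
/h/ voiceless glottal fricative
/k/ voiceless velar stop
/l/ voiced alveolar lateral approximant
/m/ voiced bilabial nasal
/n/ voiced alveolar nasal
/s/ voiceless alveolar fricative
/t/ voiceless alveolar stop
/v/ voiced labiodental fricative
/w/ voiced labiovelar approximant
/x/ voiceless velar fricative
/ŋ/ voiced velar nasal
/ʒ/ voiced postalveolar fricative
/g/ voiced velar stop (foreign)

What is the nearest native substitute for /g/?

k

/k/ is closest: same manner (stop), place distance 0 (velar→velar), voicing differs (+1); total 1. Next closest is /d/ at distance 3.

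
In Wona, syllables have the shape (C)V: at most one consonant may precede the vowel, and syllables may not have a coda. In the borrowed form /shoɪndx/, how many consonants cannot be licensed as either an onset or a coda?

The consonants /s/, /n/, /d/, /x/ cannot be parsed into a legal (C)V syllable (no codas are permitted; onsets are limited to one consonant).

4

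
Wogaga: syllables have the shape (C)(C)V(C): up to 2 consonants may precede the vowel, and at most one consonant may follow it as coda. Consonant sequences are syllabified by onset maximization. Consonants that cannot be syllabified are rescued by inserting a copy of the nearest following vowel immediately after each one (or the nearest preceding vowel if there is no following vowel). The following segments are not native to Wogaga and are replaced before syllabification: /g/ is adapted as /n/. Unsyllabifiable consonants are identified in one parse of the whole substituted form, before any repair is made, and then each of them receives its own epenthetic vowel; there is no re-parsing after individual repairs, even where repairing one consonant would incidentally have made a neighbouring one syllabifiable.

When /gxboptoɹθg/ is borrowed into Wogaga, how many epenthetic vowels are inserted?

3

After substitution the input is /nxboptoɹθn/.
The unsyllabifiable consonants are /n/, /θ/, /n/; each receives one epenthetic vowel.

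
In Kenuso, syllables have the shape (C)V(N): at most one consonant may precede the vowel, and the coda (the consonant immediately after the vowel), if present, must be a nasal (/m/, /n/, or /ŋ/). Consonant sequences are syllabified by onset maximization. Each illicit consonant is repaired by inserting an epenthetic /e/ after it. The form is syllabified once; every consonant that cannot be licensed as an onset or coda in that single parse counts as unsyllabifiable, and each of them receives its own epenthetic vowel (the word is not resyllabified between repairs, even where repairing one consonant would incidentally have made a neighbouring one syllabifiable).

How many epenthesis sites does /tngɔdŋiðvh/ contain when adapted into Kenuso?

6

The unsyllabifiable consonants are /t/, /n/, /d/, /ð/, /v/, /h/; each receives one epenthetic vowel.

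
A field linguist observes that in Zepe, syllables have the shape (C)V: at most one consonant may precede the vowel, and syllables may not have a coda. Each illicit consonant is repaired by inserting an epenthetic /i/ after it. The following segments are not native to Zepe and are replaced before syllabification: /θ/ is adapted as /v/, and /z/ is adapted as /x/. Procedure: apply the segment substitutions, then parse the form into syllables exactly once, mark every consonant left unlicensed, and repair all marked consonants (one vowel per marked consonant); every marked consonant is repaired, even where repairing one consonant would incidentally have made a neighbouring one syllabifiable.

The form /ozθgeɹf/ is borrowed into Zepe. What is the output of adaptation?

Substitution: /z/ → /x/, /θ/ → /v/, giving /oxvgeɹf/.
Under (C)V, the unsyllabifiable consonants are /x/, /v/, /ɹ/, /f/ (no codas are permitted; onsets are limited to one consonant).
Each unlicensed consonant becomes the onset of a new syllable: /x/ → /xi/, /v/ → /vi/, /ɹ/ → /ɹi/, /f/ → /fi/.

oxivigeɹifi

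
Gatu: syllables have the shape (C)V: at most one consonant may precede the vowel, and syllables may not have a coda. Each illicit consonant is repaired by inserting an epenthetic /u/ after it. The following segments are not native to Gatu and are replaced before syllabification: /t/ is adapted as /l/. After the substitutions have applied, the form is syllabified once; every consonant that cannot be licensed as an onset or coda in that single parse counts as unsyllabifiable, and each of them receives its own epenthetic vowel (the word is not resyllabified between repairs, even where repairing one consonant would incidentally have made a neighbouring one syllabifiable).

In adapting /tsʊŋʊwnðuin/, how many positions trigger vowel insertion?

4

After substitution the input is /lsʊŋʊwnðuin/.
The unsyllabifiable consonants are /l/, /w/, /n/, /n/; each receives one epenthetic vowel.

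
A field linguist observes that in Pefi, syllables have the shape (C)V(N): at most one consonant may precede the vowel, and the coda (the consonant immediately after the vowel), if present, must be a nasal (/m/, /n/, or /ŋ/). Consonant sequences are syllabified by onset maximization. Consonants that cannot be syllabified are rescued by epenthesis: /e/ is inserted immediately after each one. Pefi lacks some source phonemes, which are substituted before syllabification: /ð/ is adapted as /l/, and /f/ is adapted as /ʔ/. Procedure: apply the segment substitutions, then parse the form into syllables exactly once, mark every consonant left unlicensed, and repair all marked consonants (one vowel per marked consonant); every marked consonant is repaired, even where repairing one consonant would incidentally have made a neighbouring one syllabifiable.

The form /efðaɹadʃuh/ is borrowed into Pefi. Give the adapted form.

Substitution: /f/ → /ʔ/, /ð/ → /l/, giving /eʔlaɹadʃuh/.
The consonants /ʔ/, /d/, /h/ cannot be parsed into a legal (C)V(N) syllable (only a nasal (/m/, /n/, or /ŋ/) is licensed in coda position; onsets are limited to one consonant).
Each unlicensed consonant becomes the onset of a new syllable: /ʔ/ → /ʔe/, /d/ → /de/, /h/ → /he/.

eʔelaɹadeʃuhe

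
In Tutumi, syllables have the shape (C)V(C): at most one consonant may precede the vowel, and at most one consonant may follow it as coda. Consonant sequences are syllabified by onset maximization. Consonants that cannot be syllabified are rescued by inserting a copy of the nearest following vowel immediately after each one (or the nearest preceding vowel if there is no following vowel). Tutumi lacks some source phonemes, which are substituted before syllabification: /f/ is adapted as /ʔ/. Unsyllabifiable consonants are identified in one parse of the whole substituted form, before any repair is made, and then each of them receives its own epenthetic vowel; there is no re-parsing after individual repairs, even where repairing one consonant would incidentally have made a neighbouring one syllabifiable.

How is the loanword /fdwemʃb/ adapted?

ʔedewemʃebe

Substitution: /f/ → /ʔ/, giving /ʔdwemʃb/.
Under (C)V(C), the unsyllabifiable consonants are /ʔ/, /d/, /ʃ/, /b/ (at most one coda consonant is licensed; onsets are limited to one consonant).
Each unlicensed consonant becomes the onset of a new syllable: /ʔ/ → /ʔe/, /d/ → /de/, /ʃ/ → /ʃe/, /b/ → /be/.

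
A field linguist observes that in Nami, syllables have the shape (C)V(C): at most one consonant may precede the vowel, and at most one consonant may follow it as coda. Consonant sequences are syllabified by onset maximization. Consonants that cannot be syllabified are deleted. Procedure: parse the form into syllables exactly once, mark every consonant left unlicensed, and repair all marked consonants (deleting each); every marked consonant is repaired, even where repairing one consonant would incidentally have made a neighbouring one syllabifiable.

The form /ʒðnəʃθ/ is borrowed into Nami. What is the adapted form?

nəʃ

Under (C)V(C), the unsyllabifiable consonants are /ʒ/, /ð/, /θ/ (at most one coda consonant is licensed; onsets are limited to one consonant).
Each unlicensed consonant is deleted: /ʒ/, /ð/, /θ/.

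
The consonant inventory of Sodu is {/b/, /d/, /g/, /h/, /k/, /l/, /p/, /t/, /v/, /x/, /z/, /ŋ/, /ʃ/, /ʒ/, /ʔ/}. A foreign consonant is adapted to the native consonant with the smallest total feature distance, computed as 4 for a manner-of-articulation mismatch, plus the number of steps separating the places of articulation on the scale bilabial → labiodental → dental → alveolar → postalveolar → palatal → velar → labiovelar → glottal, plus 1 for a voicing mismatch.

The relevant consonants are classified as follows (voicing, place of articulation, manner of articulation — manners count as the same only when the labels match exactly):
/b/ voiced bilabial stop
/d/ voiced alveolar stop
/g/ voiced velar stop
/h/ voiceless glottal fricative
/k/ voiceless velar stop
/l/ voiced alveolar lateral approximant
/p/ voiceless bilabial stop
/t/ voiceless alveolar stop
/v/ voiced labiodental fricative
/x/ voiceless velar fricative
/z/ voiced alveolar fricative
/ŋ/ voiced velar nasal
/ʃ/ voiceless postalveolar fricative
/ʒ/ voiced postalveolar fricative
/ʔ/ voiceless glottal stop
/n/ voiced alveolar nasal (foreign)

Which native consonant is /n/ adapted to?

/ŋ/ is closest: same manner (nasal), place distance 3 (alveolar→velar), same voicing; total 3. Next closest is /d/ at distance 4.

ŋ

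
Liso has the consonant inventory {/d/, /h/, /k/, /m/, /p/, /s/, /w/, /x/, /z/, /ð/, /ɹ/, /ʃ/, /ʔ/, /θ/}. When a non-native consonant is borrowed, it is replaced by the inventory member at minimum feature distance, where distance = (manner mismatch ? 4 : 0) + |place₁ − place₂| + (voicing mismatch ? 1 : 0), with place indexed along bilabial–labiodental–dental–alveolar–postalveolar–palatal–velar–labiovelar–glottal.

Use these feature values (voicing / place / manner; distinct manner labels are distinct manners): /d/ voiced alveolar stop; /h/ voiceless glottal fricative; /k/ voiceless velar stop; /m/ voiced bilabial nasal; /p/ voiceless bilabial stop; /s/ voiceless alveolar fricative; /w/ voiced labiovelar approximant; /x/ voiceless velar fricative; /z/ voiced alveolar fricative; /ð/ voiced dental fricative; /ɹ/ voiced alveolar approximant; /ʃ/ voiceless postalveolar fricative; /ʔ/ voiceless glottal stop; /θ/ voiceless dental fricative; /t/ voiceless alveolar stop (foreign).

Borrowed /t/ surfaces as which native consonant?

d

/d/ is closest: same manner (stop), place distance 0 (alveolar→alveolar), voicing differs (+1); total 1. Next closest is /k/ at distance 3.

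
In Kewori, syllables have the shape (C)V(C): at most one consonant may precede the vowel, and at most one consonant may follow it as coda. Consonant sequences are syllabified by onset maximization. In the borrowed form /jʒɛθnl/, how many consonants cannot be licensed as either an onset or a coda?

3

Syllabifying with onset maximization leaves /j/, /n/, /l/ stranded (at most one coda consonant is licensed; onsets are limited to one consonant).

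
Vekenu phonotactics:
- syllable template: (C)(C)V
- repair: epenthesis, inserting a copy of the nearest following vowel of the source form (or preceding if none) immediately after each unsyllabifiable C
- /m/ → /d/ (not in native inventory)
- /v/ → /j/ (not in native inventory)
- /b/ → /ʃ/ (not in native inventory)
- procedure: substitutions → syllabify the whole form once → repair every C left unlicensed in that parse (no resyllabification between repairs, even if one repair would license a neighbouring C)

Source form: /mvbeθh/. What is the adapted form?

dejʃeθehe

Substitution: /m/ → /d/, /v/ → /j/, /b/ → /ʃ/, giving /djʃeθh/.
The consonants /d/, /θ/, /h/ cannot be parsed into a legal (C)(C)V syllable (no codas are permitted; onsets may contain at most 2 consonants).
Epenthesis after each stranded consonant: /d/ → /de/, /θ/ → /θe/, /h/ → /he/.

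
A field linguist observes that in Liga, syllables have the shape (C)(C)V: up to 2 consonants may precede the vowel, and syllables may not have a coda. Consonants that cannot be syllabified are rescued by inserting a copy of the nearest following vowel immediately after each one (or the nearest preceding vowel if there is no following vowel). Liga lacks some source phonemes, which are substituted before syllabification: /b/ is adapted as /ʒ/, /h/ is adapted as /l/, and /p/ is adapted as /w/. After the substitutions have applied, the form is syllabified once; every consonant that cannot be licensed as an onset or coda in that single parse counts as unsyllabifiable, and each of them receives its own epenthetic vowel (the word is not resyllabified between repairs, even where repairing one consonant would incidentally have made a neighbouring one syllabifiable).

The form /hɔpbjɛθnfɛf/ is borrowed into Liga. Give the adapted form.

Substitution: /h/ → /l/, /p/ → /w/, /b/ → /ʒ/, giving /lɔwʒjɛθnfɛf/.
Under (C)(C)V, the unsyllabifiable consonants are /w/, /θ/, /f/ (no codas are permitted; onsets may contain at most 2 consonants).
Each unlicensed consonant becomes the onset of a new syllable: /w/ → /wɛ/, /θ/ → /θɛ/, /f/ → /fɛ/.

lɔwɛʒjɛθɛnfɛfɛ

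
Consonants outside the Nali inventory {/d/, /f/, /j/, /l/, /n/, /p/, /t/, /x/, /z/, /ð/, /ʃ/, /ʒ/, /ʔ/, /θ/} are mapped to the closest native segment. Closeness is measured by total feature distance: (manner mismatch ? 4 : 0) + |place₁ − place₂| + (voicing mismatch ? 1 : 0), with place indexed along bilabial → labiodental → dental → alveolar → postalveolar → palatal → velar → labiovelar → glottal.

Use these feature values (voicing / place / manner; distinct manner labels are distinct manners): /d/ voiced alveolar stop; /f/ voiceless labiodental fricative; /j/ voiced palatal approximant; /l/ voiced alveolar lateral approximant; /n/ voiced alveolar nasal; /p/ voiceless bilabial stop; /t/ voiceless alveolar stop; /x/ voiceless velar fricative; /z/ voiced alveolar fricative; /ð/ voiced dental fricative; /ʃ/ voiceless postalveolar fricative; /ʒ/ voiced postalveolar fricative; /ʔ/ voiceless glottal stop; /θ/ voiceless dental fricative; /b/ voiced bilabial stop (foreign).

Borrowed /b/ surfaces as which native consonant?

p

/p/ is closest: same manner (stop), place distance 0 (bilabial→bilabial), voicing differs (+1); total 1. Next closest is /d/ at distance 3.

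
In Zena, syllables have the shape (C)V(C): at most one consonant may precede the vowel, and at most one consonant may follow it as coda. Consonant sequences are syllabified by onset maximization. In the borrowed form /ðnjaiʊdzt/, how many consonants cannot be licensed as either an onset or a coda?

Under (C)V(C), the unsyllabifiable consonants are /ð/, /n/, /z/, /t/ (at most one coda consonant is licensed; onsets are limited to one consonant).

4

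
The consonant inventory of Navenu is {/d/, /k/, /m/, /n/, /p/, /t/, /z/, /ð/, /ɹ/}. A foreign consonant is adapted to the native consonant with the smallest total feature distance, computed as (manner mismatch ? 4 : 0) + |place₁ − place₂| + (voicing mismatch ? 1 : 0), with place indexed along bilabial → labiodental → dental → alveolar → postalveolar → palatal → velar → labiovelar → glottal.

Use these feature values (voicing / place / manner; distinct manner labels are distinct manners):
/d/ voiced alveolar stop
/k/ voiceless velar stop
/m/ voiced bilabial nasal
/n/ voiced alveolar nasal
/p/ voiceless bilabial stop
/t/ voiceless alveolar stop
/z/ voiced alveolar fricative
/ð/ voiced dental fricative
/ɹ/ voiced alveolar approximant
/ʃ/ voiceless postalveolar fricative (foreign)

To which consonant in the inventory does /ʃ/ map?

/z/ is closest: same manner (fricative), place distance 1 (postalveolar→alveolar), voicing differs (+1); total 2. Next closest is /ð/ at distance 3.

z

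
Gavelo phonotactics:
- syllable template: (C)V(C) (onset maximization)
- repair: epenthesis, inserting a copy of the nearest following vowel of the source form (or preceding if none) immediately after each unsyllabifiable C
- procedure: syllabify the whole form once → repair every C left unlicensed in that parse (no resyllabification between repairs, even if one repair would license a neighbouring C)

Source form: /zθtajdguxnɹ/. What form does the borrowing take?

zaθatajduguxnuɹu

The consonants /z/, /θ/, /d/, /n/, /ɹ/ cannot be parsed into a legal (C)V(C) syllable (at most one coda consonant is licensed; onsets are limited to one consonant).
Epenthesis after each stranded consonant: /z/ → /za/, /θ/ → /θa/, /d/ → /du/, /n/ → /nu/, /ɹ/ → /ɹu/.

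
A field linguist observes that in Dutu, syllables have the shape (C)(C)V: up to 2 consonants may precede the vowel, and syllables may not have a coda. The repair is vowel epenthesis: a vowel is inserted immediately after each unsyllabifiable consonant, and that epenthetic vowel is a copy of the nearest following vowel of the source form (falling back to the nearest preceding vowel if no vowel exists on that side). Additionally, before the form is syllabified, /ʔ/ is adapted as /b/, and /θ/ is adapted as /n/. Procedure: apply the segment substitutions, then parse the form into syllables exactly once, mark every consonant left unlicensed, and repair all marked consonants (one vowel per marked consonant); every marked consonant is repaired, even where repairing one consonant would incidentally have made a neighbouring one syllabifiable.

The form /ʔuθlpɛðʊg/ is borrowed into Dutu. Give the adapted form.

Substitution: /ʔ/ → /b/, /θ/ → /n/, giving /bunlpɛðʊg/.
The consonants /n/, /g/ cannot be parsed into a legal (C)(C)V syllable (no codas are permitted; onsets may contain at most 2 consonants).
Epenthesis after each stranded consonant: /n/ → /nɛ/, /g/ → /gʊ/.

bunɛlpɛðʊgʊ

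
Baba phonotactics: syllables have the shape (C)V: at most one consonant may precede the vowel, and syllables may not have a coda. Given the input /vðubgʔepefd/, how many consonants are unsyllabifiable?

5

Syllabifying with onset maximization leaves /v/, /b/, /g/, /f/, /d/ stranded (no codas are permitted; onsets are limited to one consonant).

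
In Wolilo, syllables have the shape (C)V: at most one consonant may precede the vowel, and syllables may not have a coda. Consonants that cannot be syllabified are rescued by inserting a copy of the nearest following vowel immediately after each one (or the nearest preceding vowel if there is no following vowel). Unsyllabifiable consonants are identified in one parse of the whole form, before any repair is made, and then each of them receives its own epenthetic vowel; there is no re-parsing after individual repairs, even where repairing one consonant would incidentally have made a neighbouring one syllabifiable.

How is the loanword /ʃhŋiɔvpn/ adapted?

Under (C)V, the unsyllabifiable consonants are /ʃ/, /h/, /v/, /p/, /n/ (no codas are permitted; onsets are limited to one consonant).
Each unlicensed consonant becomes the onset of a new syllable: /ʃ/ → /ʃi/, /h/ → /hi/, /v/ → /vɔ/, /p/ → /pɔ/, /n/ → /nɔ/.

ʃihiŋiɔvɔpɔnɔ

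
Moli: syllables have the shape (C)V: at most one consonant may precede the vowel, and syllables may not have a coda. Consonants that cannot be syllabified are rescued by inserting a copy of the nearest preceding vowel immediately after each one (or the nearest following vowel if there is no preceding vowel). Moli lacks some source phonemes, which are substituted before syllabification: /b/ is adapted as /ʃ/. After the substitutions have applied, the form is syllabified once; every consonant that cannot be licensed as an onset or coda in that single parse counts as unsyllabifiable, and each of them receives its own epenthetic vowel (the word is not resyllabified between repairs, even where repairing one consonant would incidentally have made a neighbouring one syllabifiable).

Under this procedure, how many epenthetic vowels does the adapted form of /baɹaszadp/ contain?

After substitution the input is /ʃaɹaszadp/.
The unsyllabifiable consonants are /s/, /d/, /p/; each receives one epenthetic vowel.

3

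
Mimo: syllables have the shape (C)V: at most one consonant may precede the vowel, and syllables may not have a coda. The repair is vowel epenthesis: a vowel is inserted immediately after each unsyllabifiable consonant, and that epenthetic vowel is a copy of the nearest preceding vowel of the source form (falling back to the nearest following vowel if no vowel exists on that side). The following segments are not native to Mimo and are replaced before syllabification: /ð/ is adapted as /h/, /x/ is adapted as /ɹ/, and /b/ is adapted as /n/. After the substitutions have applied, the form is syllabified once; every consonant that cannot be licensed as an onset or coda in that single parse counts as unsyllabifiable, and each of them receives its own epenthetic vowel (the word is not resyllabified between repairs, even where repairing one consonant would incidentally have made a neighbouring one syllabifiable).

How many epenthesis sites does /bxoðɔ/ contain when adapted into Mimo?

1

After substitution the input is /nɹohɔ/.
The unsyllabifiable consonants are /n/; each receives one epenthetic vowel.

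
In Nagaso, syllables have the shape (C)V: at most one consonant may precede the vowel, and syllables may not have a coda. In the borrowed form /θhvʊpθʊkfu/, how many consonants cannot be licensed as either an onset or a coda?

The consonants /θ/, /h/, /p/, /k/ cannot be parsed into a legal (C)V syllable (no codas are permitted; onsets are limited to one consonant).

4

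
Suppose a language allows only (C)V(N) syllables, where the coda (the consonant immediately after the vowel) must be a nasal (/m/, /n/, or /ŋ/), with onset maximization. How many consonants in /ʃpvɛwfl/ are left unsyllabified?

5

Syllabifying with onset maximization leaves /ʃ/, /p/, /w/, /f/, /l/ stranded (only a nasal (/m/, /n/, or /ŋ/) is licensed in coda position; onsets are limited to one consonant).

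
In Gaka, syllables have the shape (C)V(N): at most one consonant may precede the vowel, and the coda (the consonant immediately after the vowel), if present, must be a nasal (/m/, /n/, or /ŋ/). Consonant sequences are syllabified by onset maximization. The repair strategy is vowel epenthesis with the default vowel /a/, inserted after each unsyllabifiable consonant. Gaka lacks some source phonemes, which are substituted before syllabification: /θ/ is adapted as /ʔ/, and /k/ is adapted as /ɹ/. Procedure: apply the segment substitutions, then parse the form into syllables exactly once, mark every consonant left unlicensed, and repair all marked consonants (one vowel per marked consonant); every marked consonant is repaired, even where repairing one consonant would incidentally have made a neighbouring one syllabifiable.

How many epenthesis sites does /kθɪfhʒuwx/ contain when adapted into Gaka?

5

After substitution the input is /ɹʔɪfhʒuwx/.
The unsyllabifiable consonants are /ɹ/, /f/, /h/, /w/, /x/; each receives one epenthetic vowel.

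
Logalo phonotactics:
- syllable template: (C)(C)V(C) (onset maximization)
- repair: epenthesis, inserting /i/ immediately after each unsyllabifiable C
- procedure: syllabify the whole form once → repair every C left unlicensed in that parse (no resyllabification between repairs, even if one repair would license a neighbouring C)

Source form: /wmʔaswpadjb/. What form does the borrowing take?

Syllabifying with onset maximization leaves /w/, /j/, /b/ stranded (at most one coda consonant is licensed; onsets may contain at most 2 consonants).
Epenthesis after each stranded consonant: /w/ → /wi/, /j/ → /ji/, /b/ → /bi/.

wimʔaswpadjibi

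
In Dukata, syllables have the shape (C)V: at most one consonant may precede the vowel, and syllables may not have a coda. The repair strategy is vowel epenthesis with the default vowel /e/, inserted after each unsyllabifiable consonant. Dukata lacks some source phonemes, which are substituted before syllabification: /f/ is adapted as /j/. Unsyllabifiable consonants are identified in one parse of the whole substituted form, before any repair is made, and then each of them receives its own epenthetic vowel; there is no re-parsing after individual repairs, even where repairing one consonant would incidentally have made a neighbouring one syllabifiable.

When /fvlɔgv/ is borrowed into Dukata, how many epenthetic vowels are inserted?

After substitution the input is /jvlɔgv/.
The unsyllabifiable consonants are /j/, /v/, /g/, /v/; each receives one epenthetic vowel.

4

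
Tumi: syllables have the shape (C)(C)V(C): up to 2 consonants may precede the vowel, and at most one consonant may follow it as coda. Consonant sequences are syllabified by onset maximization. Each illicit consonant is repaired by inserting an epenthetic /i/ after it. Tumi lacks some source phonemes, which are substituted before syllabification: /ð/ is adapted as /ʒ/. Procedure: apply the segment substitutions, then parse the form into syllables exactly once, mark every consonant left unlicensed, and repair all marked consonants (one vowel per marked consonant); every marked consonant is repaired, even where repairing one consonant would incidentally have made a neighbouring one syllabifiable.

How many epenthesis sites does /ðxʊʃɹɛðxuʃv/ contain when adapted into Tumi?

1

After substitution the input is /ʒxʊʃɹɛʒxuʃv/.
The unsyllabifiable consonants are /v/; each receives one epenthetic vowel.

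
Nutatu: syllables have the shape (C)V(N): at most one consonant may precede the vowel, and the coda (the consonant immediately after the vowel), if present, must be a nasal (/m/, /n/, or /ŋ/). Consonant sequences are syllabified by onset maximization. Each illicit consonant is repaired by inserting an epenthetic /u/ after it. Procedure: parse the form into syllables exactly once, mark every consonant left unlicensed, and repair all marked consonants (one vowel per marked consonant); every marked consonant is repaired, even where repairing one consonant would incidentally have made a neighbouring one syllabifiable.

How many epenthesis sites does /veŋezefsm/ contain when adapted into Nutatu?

The unsyllabifiable consonants are /f/, /s/, /m/; each receives one epenthetic vowel.

3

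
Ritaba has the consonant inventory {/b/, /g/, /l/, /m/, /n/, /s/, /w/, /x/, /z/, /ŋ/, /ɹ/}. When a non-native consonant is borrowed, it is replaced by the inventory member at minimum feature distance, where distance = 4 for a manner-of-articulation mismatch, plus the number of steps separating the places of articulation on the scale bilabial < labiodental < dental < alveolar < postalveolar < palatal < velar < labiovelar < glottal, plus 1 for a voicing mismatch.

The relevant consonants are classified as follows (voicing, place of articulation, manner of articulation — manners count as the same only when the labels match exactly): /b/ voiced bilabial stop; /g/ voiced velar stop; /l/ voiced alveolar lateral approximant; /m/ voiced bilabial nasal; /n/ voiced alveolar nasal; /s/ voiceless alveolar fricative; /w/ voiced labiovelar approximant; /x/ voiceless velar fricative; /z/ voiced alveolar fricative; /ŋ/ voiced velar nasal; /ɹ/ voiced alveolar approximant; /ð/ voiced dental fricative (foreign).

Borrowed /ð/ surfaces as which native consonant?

z

/z/ is closest: same manner (fricative), place distance 1 (dental→alveolar), same voicing; total 1. Next closest is /s/ at distance 2.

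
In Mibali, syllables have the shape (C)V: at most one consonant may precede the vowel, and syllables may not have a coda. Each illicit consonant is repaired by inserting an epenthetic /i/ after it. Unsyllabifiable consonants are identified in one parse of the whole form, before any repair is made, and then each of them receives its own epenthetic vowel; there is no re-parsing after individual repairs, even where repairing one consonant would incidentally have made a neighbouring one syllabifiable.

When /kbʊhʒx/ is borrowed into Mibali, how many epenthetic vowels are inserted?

4

The unsyllabifiable consonants are /k/, /h/, /ʒ/, /x/; each receives one epenthetic vowel.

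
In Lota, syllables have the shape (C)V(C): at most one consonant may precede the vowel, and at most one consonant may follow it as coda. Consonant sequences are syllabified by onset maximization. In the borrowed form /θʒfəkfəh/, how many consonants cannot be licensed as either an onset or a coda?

2

The consonants /θ/, /ʒ/ cannot be parsed into a legal (C)V(C) syllable (at most one coda consonant is licensed; onsets are limited to one consonant).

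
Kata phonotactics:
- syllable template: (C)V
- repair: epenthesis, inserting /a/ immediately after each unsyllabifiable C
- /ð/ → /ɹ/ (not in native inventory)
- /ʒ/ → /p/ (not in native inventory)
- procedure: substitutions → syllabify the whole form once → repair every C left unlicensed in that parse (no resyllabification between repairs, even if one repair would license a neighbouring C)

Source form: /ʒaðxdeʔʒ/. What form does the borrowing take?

Substitution: /ʒ/ → /p/, /ð/ → /ɹ/, giving /paɹxdeʔp/.
Syllabifying with onset maximization leaves /ɹ/, /x/, /ʔ/, /p/ stranded (no codas are permitted; onsets are limited to one consonant).
Inserting the epenthetic vowel yields /ɹ/ → /ɹa/, /x/ → /xa/, /ʔ/ → /ʔa/, /p/ → /pa/.

paɹaxadeʔapa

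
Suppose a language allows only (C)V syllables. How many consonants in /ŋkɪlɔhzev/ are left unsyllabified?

The consonants /ŋ/, /h/, /v/ cannot be parsed into a legal (C)V syllable (no codas are permitted; onsets are limited to one consonant).

3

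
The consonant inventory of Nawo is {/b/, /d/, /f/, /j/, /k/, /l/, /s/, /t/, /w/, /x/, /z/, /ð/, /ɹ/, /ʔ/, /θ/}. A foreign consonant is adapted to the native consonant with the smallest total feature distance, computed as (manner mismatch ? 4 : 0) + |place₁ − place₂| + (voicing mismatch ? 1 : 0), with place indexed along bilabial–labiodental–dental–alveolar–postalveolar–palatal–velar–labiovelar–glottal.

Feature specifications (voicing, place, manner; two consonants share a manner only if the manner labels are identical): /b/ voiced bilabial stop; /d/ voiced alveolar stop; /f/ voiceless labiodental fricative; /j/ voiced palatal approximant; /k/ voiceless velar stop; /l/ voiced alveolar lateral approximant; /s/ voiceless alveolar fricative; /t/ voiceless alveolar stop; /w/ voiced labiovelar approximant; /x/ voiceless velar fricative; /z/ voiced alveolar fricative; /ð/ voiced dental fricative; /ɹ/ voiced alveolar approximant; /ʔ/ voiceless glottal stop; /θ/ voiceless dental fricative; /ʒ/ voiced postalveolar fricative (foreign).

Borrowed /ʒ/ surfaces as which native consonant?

z

/z/ is closest: same manner (fricative), place distance 1 (postalveolar→alveolar), same voicing; total 1. Next closest is /s/ at distance 2.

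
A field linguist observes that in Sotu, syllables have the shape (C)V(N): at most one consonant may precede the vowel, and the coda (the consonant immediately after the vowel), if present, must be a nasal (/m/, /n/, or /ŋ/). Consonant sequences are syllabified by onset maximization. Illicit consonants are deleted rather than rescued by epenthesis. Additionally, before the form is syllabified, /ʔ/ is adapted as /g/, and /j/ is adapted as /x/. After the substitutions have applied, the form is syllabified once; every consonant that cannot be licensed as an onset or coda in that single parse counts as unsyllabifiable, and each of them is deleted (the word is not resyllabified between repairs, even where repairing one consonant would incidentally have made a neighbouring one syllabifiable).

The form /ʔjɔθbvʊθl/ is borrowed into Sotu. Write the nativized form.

xɔvʊ

Substitution: /ʔ/ → /g/, /j/ → /x/, giving /gxɔθbvʊθl/.
Under (C)V(N), the unsyllabifiable consonants are /g/, /θ/, /b/, /θ/, /l/ (only a nasal (/m/, /n/, or /ŋ/) is licensed in coda position; onsets are limited to one consonant).
Each unlicensed consonant is deleted: /g/, /θ/, /b/, /θ/, /l/.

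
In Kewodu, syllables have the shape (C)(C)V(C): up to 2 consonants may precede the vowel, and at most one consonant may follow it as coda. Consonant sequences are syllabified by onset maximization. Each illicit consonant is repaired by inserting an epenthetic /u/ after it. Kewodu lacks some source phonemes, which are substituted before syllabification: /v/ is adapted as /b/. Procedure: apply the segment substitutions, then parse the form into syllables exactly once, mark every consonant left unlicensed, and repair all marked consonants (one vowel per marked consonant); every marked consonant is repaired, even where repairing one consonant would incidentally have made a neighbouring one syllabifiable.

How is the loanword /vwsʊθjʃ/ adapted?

buwsʊθjuʃu

Substitution: /v/ → /b/, giving /bwsʊθjʃ/.
Under (C)(C)V(C), the unsyllabifiable consonants are /b/, /j/, /ʃ/ (at most one coda consonant is licensed; onsets may contain at most 2 consonants).
Epenthesis after each stranded consonant: /b/ → /bu/, /j/ → /ju/, /ʃ/ → /ʃu/.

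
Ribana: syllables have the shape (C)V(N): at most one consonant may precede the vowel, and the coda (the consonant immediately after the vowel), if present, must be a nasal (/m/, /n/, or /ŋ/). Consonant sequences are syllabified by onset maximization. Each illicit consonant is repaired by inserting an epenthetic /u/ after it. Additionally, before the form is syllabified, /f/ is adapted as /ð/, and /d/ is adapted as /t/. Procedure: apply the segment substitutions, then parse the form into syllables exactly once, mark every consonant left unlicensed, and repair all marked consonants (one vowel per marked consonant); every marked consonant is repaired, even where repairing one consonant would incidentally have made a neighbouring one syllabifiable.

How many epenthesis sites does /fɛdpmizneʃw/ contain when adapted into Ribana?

After substitution the input is /ðɛtpmizneʃw/.
The unsyllabifiable consonants are /t/, /p/, /z/, /ʃ/, /w/; each receives one epenthetic vowel.

5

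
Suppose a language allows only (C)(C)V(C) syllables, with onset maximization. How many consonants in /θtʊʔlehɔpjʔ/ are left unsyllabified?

The consonants /j/, /ʔ/ cannot be parsed into a legal (C)(C)V(C) syllable (at most one coda consonant is licensed; onsets may contain at most 2 consonants).

2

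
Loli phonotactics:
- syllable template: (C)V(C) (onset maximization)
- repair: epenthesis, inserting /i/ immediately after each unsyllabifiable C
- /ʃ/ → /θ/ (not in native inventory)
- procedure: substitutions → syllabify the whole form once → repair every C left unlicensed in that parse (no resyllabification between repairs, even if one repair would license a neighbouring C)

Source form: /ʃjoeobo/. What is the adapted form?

Substitution: /ʃ/ → /θ/, giving /θjoeobo/.
Syllabifying with onset maximization leaves /θ/ stranded (at most one coda consonant is licensed; onsets are limited to one consonant).
Epenthesis after each stranded consonant: /θ/ → /θi/.

θijoeobo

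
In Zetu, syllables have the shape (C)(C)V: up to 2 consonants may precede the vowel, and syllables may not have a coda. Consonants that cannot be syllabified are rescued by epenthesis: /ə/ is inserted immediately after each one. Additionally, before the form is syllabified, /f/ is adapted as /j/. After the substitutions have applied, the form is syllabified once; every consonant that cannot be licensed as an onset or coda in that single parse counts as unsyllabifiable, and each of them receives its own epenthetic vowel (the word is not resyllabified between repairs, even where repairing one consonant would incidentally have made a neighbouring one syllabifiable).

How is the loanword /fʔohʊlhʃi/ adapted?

jʔohʊləhʃi

Substitution: /f/ → /j/, giving /jʔohʊlhʃi/.
Under (C)(C)V, the unsyllabifiable consonants are /l/ (no codas are permitted; onsets may contain at most 2 consonants).
Inserting the epenthetic vowel yields /l/ → /lə/.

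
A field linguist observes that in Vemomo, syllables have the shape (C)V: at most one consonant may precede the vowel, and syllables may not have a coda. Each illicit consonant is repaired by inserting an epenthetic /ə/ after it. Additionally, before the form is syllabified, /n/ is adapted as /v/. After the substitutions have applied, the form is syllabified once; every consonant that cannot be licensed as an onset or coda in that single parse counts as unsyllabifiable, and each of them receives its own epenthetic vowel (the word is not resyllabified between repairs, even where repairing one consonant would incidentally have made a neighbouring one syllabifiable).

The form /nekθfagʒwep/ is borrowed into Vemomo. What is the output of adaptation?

vekəθəfagəʒəwepə

Substitution: /n/ → /v/, giving /vekθfagʒwep/.
The consonants /k/, /θ/, /g/, /ʒ/, /p/ cannot be parsed into a legal (C)V syllable (no codas are permitted; onsets are limited to one consonant).
Inserting the epenthetic vowel yields /k/ → /kə/, /θ/ → /θə/, /g/ → /gə/, /ʒ/ → /ʒə/, /p/ → /pə/.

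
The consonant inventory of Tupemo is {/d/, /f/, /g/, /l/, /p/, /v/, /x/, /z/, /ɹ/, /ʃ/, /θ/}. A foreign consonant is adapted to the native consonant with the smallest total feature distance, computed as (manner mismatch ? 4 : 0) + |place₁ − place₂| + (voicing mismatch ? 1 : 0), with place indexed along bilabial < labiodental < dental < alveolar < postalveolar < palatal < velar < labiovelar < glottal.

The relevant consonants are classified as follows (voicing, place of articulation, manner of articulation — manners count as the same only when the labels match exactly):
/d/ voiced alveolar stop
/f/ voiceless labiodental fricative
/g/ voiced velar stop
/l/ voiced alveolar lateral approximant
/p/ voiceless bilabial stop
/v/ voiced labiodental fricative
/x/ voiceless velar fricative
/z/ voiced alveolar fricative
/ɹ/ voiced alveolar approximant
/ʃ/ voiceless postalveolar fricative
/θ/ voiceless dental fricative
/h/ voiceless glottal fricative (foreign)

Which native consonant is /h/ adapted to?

/x/ is closest: same manner (fricative), place distance 2 (glottal→velar), same voicing; total 2. Next closest is /ʃ/ at distance 4.

x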